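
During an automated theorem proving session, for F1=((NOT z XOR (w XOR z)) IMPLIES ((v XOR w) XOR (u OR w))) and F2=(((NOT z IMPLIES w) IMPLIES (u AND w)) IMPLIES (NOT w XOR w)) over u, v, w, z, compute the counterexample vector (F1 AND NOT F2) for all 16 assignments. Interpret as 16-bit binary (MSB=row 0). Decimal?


F1 = ((NOT z XOR (w XOR z)) IMPLIES ((v XOR w) XOR (u OR w)))
F2 = (((NOT z IMPLIES w) IMPLIES (u AND w)) IMPLIES (NOT w XOR w))
Counterexample to F1=>F2 is where F1=1 and F2=0.
Evaluate each row (bits = u,v,w,z, MSB first):
  row 0 [0000]: F1=0 F2=1 -> F1&~F2 -> 0
  row 1 [0001]: F1=0 F2=1 -> F1&~F2 -> 0
  row 2 [0010]: F1=1 F2=1 -> F1&~F2 -> 0
  row 3 [0011]: F1=1 F2=1 -> F1&~F2 -> 0
  row 4 [0100]: F1=1 F2=1 -> F1&~F2 -> 0
  row 5 [0101]: F1=1 F2=1 -> F1&~F2 -> 0
  row 6 [0110]: F1=1 F2=1 -> F1&~F2 -> 0
  row 7 [0111]: F1=1 F2=1 -> F1&~F2 -> 0
  row 8 [1000]: F1=1 F2=1 -> F1&~F2 -> 0
  row 9 [1001]: F1=1 F2=1 -> F1&~F2 -> 0
  row 10 [1010]: F1=1 F2=1 -> F1&~F2 -> 0
  row 11 [1011]: F1=1 F2=1 -> F1&~F2 -> 0
  row 12 [1100]: F1=0 F2=1 -> F1&~F2 -> 0
  row 13 [1101]: F1=0 F2=1 -> F1&~F2 -> 0
  row 14 [1110]: F1=1 F2=1 -> F1&~F2 -> 0
  row 15 [1111]: F1=1 F2=1 -> F1&~F2 -> 0
Full result column, 4 rows per line (u,v fixed per line; w,z runs 00..11 left to right):
  rows 0-3 [u,v=00]: 0000  = hex 0
  rows 4-7 [u,v=01]: 0000  = hex 0
  rows 8-11 [u,v=10]: 0000  = hex 0
  rows 12-15 [u,v=11]: 0000  = hex 0
Counterexample vector (row 0 .. row 15) = 0000000000000000
Output column grouped in 4s = 0000 0000 0000 0000 = 0x0000
Convert to decimal digit by digit (value = value*16 + digit):
  0 -> 0
  0*16 + 0 = 0
  0*16 + 0 = 0
  0*16 + 0 = 0
Decimal = 0

0


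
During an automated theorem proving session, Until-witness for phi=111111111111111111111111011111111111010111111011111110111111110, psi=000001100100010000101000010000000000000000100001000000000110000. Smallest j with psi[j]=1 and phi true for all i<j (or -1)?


(phi U psi) at 0: need smallest j with psi[j]=1 and phi[i]=1 for all i in [0,j).
Scan from step 0:
  step 0: phi=1, psi=0 -> continue
  step 1: phi=1, psi=0 -> continue
  step 2: phi=1, psi=0 -> continue
  step 3: phi=1, psi=0 -> continue
  step 5: psi=1 and phi held for [0,5) -> witness found
Witness step = 5

5


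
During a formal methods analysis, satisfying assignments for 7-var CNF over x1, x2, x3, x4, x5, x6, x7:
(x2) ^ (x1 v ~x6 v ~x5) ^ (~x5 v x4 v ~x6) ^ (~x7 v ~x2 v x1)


CNF with 4 clauses over 7 vars (128 assignments).
An assignment satisfies CNF iff every clause has >=1 true literal.
Check each row (bits = x1,x2,x3,x4,x5,x6,x7; clause T/F shown):
  row 0 [0000000]: clauses=FTTT -> 0
  row 1 [0000001]: clauses=FTTT -> 0
  row 2 [0000010]: clauses=FTTT -> 0
  row 3 [0000011]: clauses=FTTT -> 0
  row 4 [0000100]: clauses=FTTT -> 0
  (every remaining row is evaluated the same way; all 128 results are listed next)
Full result column, 8 rows per line (x1,x2,x3,x4 fixed per line; x5,x6,x7 runs 000..111 left to right):
  rows 0-7 [x1,x2,x3,x4=0000]: 00000000  (ones: 0)
  rows 8-15 [x1,x2,x3,x4=0001]: 00000000  (ones: 0)
  rows 16-23 [x1,x2,x3,x4=0010]: 00000000  (ones: 0)
  rows 24-31 [x1,x2,x3,x4=0011]: 00000000  (ones: 0)
  rows 32-39 [x1,x2,x3,x4=0100]: 10101000  (ones: 3)
  rows 40-47 [x1,x2,x3,x4=0101]: 10101000  (ones: 3)
  rows 48-55 [x1,x2,x3,x4=0110]: 10101000  (ones: 3)
  rows 56-63 [x1,x2,x3,x4=0111]: 10101000  (ones: 3)
  rows 64-71 [x1,x2,x3,x4=1000]: 00000000  (ones: 0)
  rows 72-79 [x1,x2,x3,x4=1001]: 00000000  (ones: 0)
  rows 80-87 [x1,x2,x3,x4=1010]: 00000000  (ones: 0)
  rows 88-95 [x1,x2,x3,x4=1011]: 00000000  (ones: 0)
  rows 96-103 [x1,x2,x3,x4=1100]: 11111100  (ones: 6)
  rows 104-111 [x1,x2,x3,x4=1101]: 11111111  (ones: 8)
  rows 112-119 [x1,x2,x3,x4=1110]: 11111100  (ones: 6)
  rows 120-127 [x1,x2,x3,x4=1111]: 11111111  (ones: 8)
Satisfying assignments = 0+0+0+0+3+3+3+3+0+0+0+0+6+8+6+8 = 40

40


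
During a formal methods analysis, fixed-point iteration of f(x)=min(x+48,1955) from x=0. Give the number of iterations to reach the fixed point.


Step 1: x=0, cap=1955, increment=48
Step 2: x grows by 48 each step until capped at 1955; fixed point is x=1955
Step 3: iterations = ceil(1955/48) = 41

41


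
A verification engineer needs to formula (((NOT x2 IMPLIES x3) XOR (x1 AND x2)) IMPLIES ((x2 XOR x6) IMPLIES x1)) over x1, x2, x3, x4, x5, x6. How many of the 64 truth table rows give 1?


Formula: (((NOT x2 IMPLIES x3) XOR (x1 AND x2)) IMPLIES ((x2 XOR x6) IMPLIES x1)) over 6 vars (64 rows)
Evaluate each row (x1, x2, x3, x4, x5, x6 as bits, MSB first):
  row 0 [000000]: (((NOT 0 IMPLIES 0) XOR (0 AND 0)) IMPLIES ((0 XOR 0) IMPLIES 0)) -> 1
  row 1 [000001]: (((NOT 0 IMPLIES 0) XOR (0 AND 0)) IMPLIES ((0 XOR 1) IMPLIES 0)) -> 1
  row 2 [000010]: (((NOT 0 IMPLIES 0) XOR (0 AND 0)) IMPLIES ((0 XOR 0) IMPLIES 0)) -> 1
  row 3 [000011]: (((NOT 0 IMPLIES 0) XOR (0 AND 0)) IMPLIES ((0 XOR 1) IMPLIES 0)) -> 1
  row 4 [000100]: (((NOT 0 IMPLIES 0) XOR (0 AND 0)) IMPLIES ((0 XOR 0) IMPLIES 0)) -> 1
  (every remaining row is evaluated the same way; all 64 results are listed next)
Full result column, 8 rows per line (x1,x2,x3 fixed per line; x4,x5,x6 runs 000..111 left to right):
  rows 0-7 [x1,x2,x3=000]: 11111111  (ones: 8)
  rows 8-15 [x1,x2,x3=001]: 10101010  (ones: 4)
  rows 16-23 [x1,x2,x3=010]: 01010101  (ones: 4)
  rows 24-31 [x1,x2,x3=011]: 01010101  (ones: 4)
  rows 32-39 [x1,x2,x3=100]: 11111111  (ones: 8)
  rows 40-47 [x1,x2,x3=101]: 11111111  (ones: 8)
  rows 48-55 [x1,x2,x3=110]: 11111111  (ones: 8)
  rows 56-63 [x1,x2,x3=111]: 11111111  (ones: 8)
Count of 1-rows = 8+4+4+4+8+8+8+8 = 52

52


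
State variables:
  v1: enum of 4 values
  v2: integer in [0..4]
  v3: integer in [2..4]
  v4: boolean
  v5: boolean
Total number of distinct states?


State space = product of domain sizes of all variables.
Domain sizes:
  v1 (enum of 4 values): 4
  v2 (integer in [0..4]): 5
  v3 (integer in [2..4]): 3
  v4 (boolean): 2
  v5 (boolean): 2
Product = 4 * 5 * 3 * 2 * 2 = 240

240


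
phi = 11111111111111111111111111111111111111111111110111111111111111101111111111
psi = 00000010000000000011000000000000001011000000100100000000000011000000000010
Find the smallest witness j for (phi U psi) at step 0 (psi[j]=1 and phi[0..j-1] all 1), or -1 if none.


(phi U psi) at 0: need smallest j with psi[j]=1 and phi[i]=1 for all i in [0,j).
Scan from step 0:
  step 0: phi=1, psi=0 -> continue
  step 1: phi=1, psi=0 -> continue
  step 2: phi=1, psi=0 -> continue
  step 3: phi=1, psi=0 -> continue
  step 6: psi=1 and phi held for [0,6) -> witness found
Witness step = 6

6


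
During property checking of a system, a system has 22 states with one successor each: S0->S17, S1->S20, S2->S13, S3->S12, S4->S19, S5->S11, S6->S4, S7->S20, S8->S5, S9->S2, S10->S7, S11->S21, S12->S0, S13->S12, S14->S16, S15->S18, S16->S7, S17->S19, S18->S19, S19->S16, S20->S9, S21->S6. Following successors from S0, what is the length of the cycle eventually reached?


Trace from S0 until a state repeats:
  S0 -> S17 -> S19 -> S16 -> S7 -> S20 -> S9 -> S2 -> S13 -> S12 -> S0
S0 first seen at step 0, revisited at step 10.
Cycle length = 10 - 0 = 10

10


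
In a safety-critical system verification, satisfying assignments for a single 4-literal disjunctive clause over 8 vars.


Step 1: Total=2^8=256
Step 2: Unsat when all 4 false: 2^4=16
Step 3: Sat=256-16=240

240


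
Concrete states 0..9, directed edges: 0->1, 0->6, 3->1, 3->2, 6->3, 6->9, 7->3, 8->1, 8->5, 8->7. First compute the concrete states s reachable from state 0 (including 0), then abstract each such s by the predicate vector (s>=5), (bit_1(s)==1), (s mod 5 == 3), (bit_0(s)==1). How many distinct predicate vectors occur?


BFS from 0:
Concrete reachable: {0, 1, 2, 3, 6, 9}
Abstract via predicates (s>=5), (bit_1(s)==1), (s mod 5 == 3), (bit_0(s)==1):
  (0,0,0,0) <- {0}
  (0,0,0,1) <- {1}
  (0,1,0,0) <- {2}
  (0,1,1,1) <- {3}
  (1,0,0,1) <- {9}
  (1,1,0,0) <- {6}
Distinct abstract states = 6

6


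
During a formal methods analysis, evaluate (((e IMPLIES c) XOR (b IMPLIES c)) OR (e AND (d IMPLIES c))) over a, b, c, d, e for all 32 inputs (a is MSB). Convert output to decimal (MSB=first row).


Formula: (((e IMPLIES c) XOR (b IMPLIES c)) OR (e AND (d IMPLIES c))) over a, b, c, d, e (32 rows)
Evaluate each row (bits = a,b,c,d,e, MSB first):
  row 0 [00000]: (((0 IMPLIES 0) XOR (0 IMPLIES 0)) OR (0 AND (0 IMPLIES 0))) -> 0
  row 1 [00001]: (((1 IMPLIES 0) XOR (0 IMPLIES 0)) OR (1 AND (0 IMPLIES 0))) -> 1
  row 2 [00010]: (((0 IMPLIES 0) XOR (0 IMPLIES 0)) OR (0 AND (1 IMPLIES 0))) -> 0
  row 3 [00011]: (((1 IMPLIES 0) XOR (0 IMPLIES 0)) OR (1 AND (1 IMPLIES 0))) -> 1
  row 4 [00100]: (((0 IMPLIES 1) XOR (0 IMPLIES 1)) OR (0 AND (0 IMPLIES 1))) -> 0
  row 5 [00101]: (((1 IMPLIES 1) XOR (0 IMPLIES 1)) OR (1 AND (0 IMPLIES 1))) -> 1
  row 6 [00110]: (((0 IMPLIES 1) XOR (0 IMPLIES 1)) OR (0 AND (1 IMPLIES 1))) -> 0
  row 7 [00111]: (((1 IMPLIES 1) XOR (0 IMPLIES 1)) OR (1 AND (1 IMPLIES 1))) -> 1
  row 8 [01000]: (((0 IMPLIES 0) XOR (1 IMPLIES 0)) OR (0 AND (0 IMPLIES 0))) -> 1
  row 9 [01001]: (((1 IMPLIES 0) XOR (1 IMPLIES 0)) OR (1 AND (0 IMPLIES 0))) -> 1
  row 10 [01010]: (((0 IMPLIES 0) XOR (1 IMPLIES 0)) OR (0 AND (1 IMPLIES 0))) -> 1
  row 11 [01011]: (((1 IMPLIES 0) XOR (1 IMPLIES 0)) OR (1 AND (1 IMPLIES 0))) -> 0
  row 12 [01100]: (((0 IMPLIES 1) XOR (1 IMPLIES 1)) OR (0 AND (0 IMPLIES 1))) -> 0
  row 13 [01101]: (((1 IMPLIES 1) XOR (1 IMPLIES 1)) OR (1 AND (0 IMPLIES 1))) -> 1
  row 14 [01110]: (((0 IMPLIES 1) XOR (1 IMPLIES 1)) OR (0 AND (1 IMPLIES 1))) -> 0
  row 15 [01111]: (((1 IMPLIES 1) XOR (1 IMPLIES 1)) OR (1 AND (1 IMPLIES 1))) -> 1
  row 16 [10000]: (((0 IMPLIES 0) XOR (0 IMPLIES 0)) OR (0 AND (0 IMPLIES 0))) -> 0
  row 17 [10001]: (((1 IMPLIES 0) XOR (0 IMPLIES 0)) OR (1 AND (0 IMPLIES 0))) -> 1
  row 18 [10010]: (((0 IMPLIES 0) XOR (0 IMPLIES 0)) OR (0 AND (1 IMPLIES 0))) -> 0
  row 19 [10011]: (((1 IMPLIES 0) XOR (0 IMPLIES 0)) OR (1 AND (1 IMPLIES 0))) -> 1
  row 20 [10100]: (((0 IMPLIES 1) XOR (0 IMPLIES 1)) OR (0 AND (0 IMPLIES 1))) -> 0
  row 21 [10101]: (((1 IMPLIES 1) XOR (0 IMPLIES 1)) OR (1 AND (0 IMPLIES 1))) -> 1
  row 22 [10110]: (((0 IMPLIES 1) XOR (0 IMPLIES 1)) OR (0 AND (1 IMPLIES 1))) -> 0
  row 23 [10111]: (((1 IMPLIES 1) XOR (0 IMPLIES 1)) OR (1 AND (1 IMPLIES 1))) -> 1
  row 24 [11000]: (((0 IMPLIES 0) XOR (1 IMPLIES 0)) OR (0 AND (0 IMPLIES 0))) -> 1
  row 25 [11001]: (((1 IMPLIES 0) XOR (1 IMPLIES 0)) OR (1 AND (0 IMPLIES 0))) -> 1
  row 26 [11010]: (((0 IMPLIES 0) XOR (1 IMPLIES 0)) OR (0 AND (1 IMPLIES 0))) -> 1
  row 27 [11011]: (((1 IMPLIES 0) XOR (1 IMPLIES 0)) OR (1 AND (1 IMPLIES 0))) -> 0
  row 28 [11100]: (((0 IMPLIES 1) XOR (1 IMPLIES 1)) OR (0 AND (0 IMPLIES 1))) -> 0
  row 29 [11101]: (((1 IMPLIES 1) XOR (1 IMPLIES 1)) OR (1 AND (0 IMPLIES 1))) -> 1
  row 30 [11110]: (((0 IMPLIES 1) XOR (1 IMPLIES 1)) OR (0 AND (1 IMPLIES 1))) -> 0
  row 31 [11111]: (((1 IMPLIES 1) XOR (1 IMPLIES 1)) OR (1 AND (1 IMPLIES 1))) -> 1
Full result column, 4 rows per line (a,b,c fixed per line; d,e runs 00..11 left to right):
  rows 0-3 [a,b,c=000]: 0101  = hex 5
  rows 4-7 [a,b,c=001]: 0101  = hex 5
  rows 8-11 [a,b,c=010]: 1110  = hex E
  rows 12-15 [a,b,c=011]: 0101  = hex 5
  rows 16-19 [a,b,c=100]: 0101  = hex 5
  rows 20-23 [a,b,c=101]: 0101  = hex 5
  rows 24-27 [a,b,c=110]: 1110  = hex E
  rows 28-31 [a,b,c=111]: 0101  = hex 5
Output column (row 0 .. row 31) = 01010101111001010101010111100101
Output column grouped in 4s = 0101 0101 1110 0101 0101 0101 1110 0101 = 0x55E555E5
Convert to decimal digit by digit (value = value*16 + digit):
  5 -> 5
  5*16 + 5 = 85
  85*16 + 14 (E) = 1374
  1374*16 + 5 = 21989
  21989*16 + 5 = 351829
  351829*16 + 5 = 5629269
  5629269*16 + 14 (E) = 90068318
  90068318*16 + 5 = 1441093093
Decimal = 1441093093

1441093093


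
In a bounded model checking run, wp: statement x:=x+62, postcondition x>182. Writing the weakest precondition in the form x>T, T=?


Formula: wp(x:=E, P) = P[E/x] (substitute E for x in postcondition)
Step 1: Postcondition: x>182
Step 2: Substitute x+62 for x: x+62>182
Step 3: Solve for x: x > 182-62 = 120

120


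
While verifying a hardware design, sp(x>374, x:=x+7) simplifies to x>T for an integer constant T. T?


Formula: sp(P, x:=E) = exists old_x. (x = E[old_x/x]) AND P[old_x/x] (old_x is the value of x before the assignment; eliminate old_x by solving x = E[old_x/x] for old_x)
Step 1: Precondition P: x>374, i.e. old_x > 374
Step 2: Assignment gives x = old_x + 7, so old_x = x - 7
Step 3: Substitute into P: x - 7 > 374
Step 4: Simplify: x > 374+7 = 381

381


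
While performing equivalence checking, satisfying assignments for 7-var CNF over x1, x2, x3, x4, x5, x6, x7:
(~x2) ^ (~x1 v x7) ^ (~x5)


CNF with 3 clauses over 7 vars (128 assignments).
An assignment satisfies CNF iff every clause has >=1 true literal.
Check each row (bits = x1,x2,x3,x4,x5,x6,x7; clause T/F shown):
  row 0 [0000000]: clauses=TTT -> 1
  row 1 [0000001]: clauses=TTT -> 1
  row 2 [0000010]: clauses=TTT -> 1
  row 3 [0000011]: clauses=TTT -> 1
  row 4 [0000100]: clauses=TTF -> 0
  (every remaining row is evaluated the same way; all 128 results are listed next)
Full result column, 8 rows per line (x1,x2,x3,x4 fixed per line; x5,x6,x7 runs 000..111 left to right):
  rows 0-7 [x1,x2,x3,x4=0000]: 11110000  (ones: 4)
  rows 8-15 [x1,x2,x3,x4=0001]: 11110000  (ones: 4)
  rows 16-23 [x1,x2,x3,x4=0010]: 11110000  (ones: 4)
  rows 24-31 [x1,x2,x3,x4=0011]: 11110000  (ones: 4)
  rows 32-39 [x1,x2,x3,x4=0100]: 00000000  (ones: 0)
  rows 40-47 [x1,x2,x3,x4=0101]: 00000000  (ones: 0)
  rows 48-55 [x1,x2,x3,x4=0110]: 00000000  (ones: 0)
  rows 56-63 [x1,x2,x3,x4=0111]: 00000000  (ones: 0)
  rows 64-71 [x1,x2,x3,x4=1000]: 01010000  (ones: 2)
  rows 72-79 [x1,x2,x3,x4=1001]: 01010000  (ones: 2)
  rows 80-87 [x1,x2,x3,x4=1010]: 01010000  (ones: 2)
  rows 88-95 [x1,x2,x3,x4=1011]: 01010000  (ones: 2)
  rows 96-103 [x1,x2,x3,x4=1100]: 00000000  (ones: 0)
  rows 104-111 [x1,x2,x3,x4=1101]: 00000000  (ones: 0)
  rows 112-119 [x1,x2,x3,x4=1110]: 00000000  (ones: 0)
  rows 120-127 [x1,x2,x3,x4=1111]: 00000000  (ones: 0)
Satisfying assignments = 4+4+4+4+0+0+0+0+2+2+2+2+0+0+0+0 = 24

24


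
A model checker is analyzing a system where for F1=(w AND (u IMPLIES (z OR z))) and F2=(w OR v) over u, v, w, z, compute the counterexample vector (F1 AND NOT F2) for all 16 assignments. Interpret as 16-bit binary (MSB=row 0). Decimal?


F1 = (w AND (u IMPLIES (z OR z)))
F2 = (w OR v)
Counterexample to F1=>F2 is where F1=1 and F2=0.
Evaluate each row (bits = u,v,w,z, MSB first):
  row 0 [0000]: F1=0 F2=0 -> F1&~F2 -> 0
  row 1 [0001]: F1=0 F2=0 -> F1&~F2 -> 0
  row 2 [0010]: F1=1 F2=1 -> F1&~F2 -> 0
  row 3 [0011]: F1=1 F2=1 -> F1&~F2 -> 0
  row 4 [0100]: F1=0 F2=1 -> F1&~F2 -> 0
  row 5 [0101]: F1=0 F2=1 -> F1&~F2 -> 0
  row 6 [0110]: F1=1 F2=1 -> F1&~F2 -> 0
  row 7 [0111]: F1=1 F2=1 -> F1&~F2 -> 0
  row 8 [1000]: F1=0 F2=0 -> F1&~F2 -> 0
  row 9 [1001]: F1=0 F2=0 -> F1&~F2 -> 0
  row 10 [1010]: F1=0 F2=1 -> F1&~F2 -> 0
  row 11 [1011]: F1=1 F2=1 -> F1&~F2 -> 0
  row 12 [1100]: F1=0 F2=1 -> F1&~F2 -> 0
  row 13 [1101]: F1=0 F2=1 -> F1&~F2 -> 0
  row 14 [1110]: F1=0 F2=1 -> F1&~F2 -> 0
  row 15 [1111]: F1=1 F2=1 -> F1&~F2 -> 0
Full result column, 4 rows per line (u,v fixed per line; w,z runs 00..11 left to right):
  rows 0-3 [u,v=00]: 0000  = hex 0
  rows 4-7 [u,v=01]: 0000  = hex 0
  rows 8-11 [u,v=10]: 0000  = hex 0
  rows 12-15 [u,v=11]: 0000  = hex 0
Counterexample vector (row 0 .. row 15) = 0000000000000000
Output column grouped in 4s = 0000 0000 0000 0000 = 0x0000
Convert to decimal digit by digit (value = value*16 + digit):
  0 -> 0
  0*16 + 0 = 0
  0*16 + 0 = 0
  0*16 + 0 = 0
Decimal = 0

0


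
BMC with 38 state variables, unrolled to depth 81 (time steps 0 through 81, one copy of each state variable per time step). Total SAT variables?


BMC unrolls to depth k, creating one copy of each state var for steps 0..k.
Step count = 81 + 1 = 82 (steps 0 through 81)
Vars per step = 38
Total = 38 * 82 = 3116

3116


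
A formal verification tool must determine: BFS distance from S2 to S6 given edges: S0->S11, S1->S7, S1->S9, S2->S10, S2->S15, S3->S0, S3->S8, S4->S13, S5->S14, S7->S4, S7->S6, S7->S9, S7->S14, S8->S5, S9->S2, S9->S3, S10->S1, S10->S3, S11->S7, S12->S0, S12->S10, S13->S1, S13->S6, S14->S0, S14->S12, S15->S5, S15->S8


BFS layer-by-layer from S2:
  dist 0: {S2}
  dist 1: {S10, S15}
  dist 2: {S1, S3, S5, S8}
  dist 3: {S0, S7, S9, S14}
  dist 4: {S4, S6, S11, S12}
  -> S6 reached at distance 4
Shortest path length = 4

4


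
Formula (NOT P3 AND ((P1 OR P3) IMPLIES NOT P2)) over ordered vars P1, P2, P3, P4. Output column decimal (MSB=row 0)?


Formula: (NOT P3 AND ((P1 OR P3) IMPLIES NOT P2)) over P1, P2, P3, P4 (16 rows)
Evaluate each row (bits = P1,P2,P3,P4, MSB first):
  row 0 [0000]: (NOT 0 AND ((0 OR 0) IMPLIES NOT 0)) -> 1
  row 1 [0001]: (NOT 0 AND ((0 OR 0) IMPLIES NOT 0)) -> 1
  row 2 [0010]: (NOT 1 AND ((0 OR 1) IMPLIES NOT 0)) -> 0
  row 3 [0011]: (NOT 1 AND ((0 OR 1) IMPLIES NOT 0)) -> 0
  row 4 [0100]: (NOT 0 AND ((0 OR 0) IMPLIES NOT 1)) -> 1
  row 5 [0101]: (NOT 0 AND ((0 OR 0) IMPLIES NOT 1)) -> 1
  row 6 [0110]: (NOT 1 AND ((0 OR 1) IMPLIES NOT 1)) -> 0
  row 7 [0111]: (NOT 1 AND ((0 OR 1) IMPLIES NOT 1)) -> 0
  row 8 [1000]: (NOT 0 AND ((1 OR 0) IMPLIES NOT 0)) -> 1
  row 9 [1001]: (NOT 0 AND ((1 OR 0) IMPLIES NOT 0)) -> 1
  row 10 [1010]: (NOT 1 AND ((1 OR 1) IMPLIES NOT 0)) -> 0
  row 11 [1011]: (NOT 1 AND ((1 OR 1) IMPLIES NOT 0)) -> 0
  row 12 [1100]: (NOT 0 AND ((1 OR 0) IMPLIES NOT 1)) -> 0
  row 13 [1101]: (NOT 0 AND ((1 OR 0) IMPLIES NOT 1)) -> 0
  row 14 [1110]: (NOT 1 AND ((1 OR 1) IMPLIES NOT 1)) -> 0
  row 15 [1111]: (NOT 1 AND ((1 OR 1) IMPLIES NOT 1)) -> 0
Full result column, 4 rows per line (P1,P2 fixed per line; P3,P4 runs 00..11 left to right):
  rows 0-3 [P1,P2=00]: 1100  = hex C
  rows 4-7 [P1,P2=01]: 1100  = hex C
  rows 8-11 [P1,P2=10]: 1100  = hex C
  rows 12-15 [P1,P2=11]: 0000  = hex 0
Output column (row 0 .. row 15) = 1100110011000000
Output column grouped in 4s = 1100 1100 1100 0000 = 0xCCC0
Convert to decimal digit by digit (value = value*16 + digit):
  C -> 12
  12*16 + 12 (C) = 204
  204*16 + 12 (C) = 3276
  3276*16 + 0 = 52416
Decimal = 52416

52416


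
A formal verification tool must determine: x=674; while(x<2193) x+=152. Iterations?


Step 1: x goes from 674 toward 2193 by 152; the body runs while x<2193, so iterations = ceil((bound-start)/step)
Step 2: Distance=1519
Step 3: ceil(1519/152)=10

10


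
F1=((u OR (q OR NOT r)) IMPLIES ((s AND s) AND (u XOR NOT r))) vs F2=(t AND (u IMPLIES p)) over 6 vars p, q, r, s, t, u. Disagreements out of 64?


F1 = ((u OR (q OR NOT r)) IMPLIES ((s AND s) AND (u XOR NOT r)))
F2 = (t AND (u IMPLIES p))
Evaluate both on each of 64 rows (bits = p,q,r,s,t,u):
  row 0 [000000]: F1=0 F2=0 -> 0
  row 1 [000001]: F1=0 F2=0 -> 0
  row 2 [000010]: F1=0 F2=1 (differ) -> 1
  row 3 [000011]: F1=0 F2=0 -> 0
  row 4 [000100]: F1=1 F2=0 (differ) -> 1
  (every remaining row is evaluated the same way; all 64 results are listed next)
Full result column, 8 rows per line (p,q,r fixed per line; s,t,u runs 000..111 left to right):
  rows 0-7 [p,q,r=000]: 00101000  (ones: 2)
  rows 8-15 [p,q,r=001]: 10001101  (ones: 4)
  rows 16-23 [p,q,r=010]: 00101000  (ones: 2)
  rows 24-31 [p,q,r=011]: 00100111  (ones: 4)
  rows 32-39 [p,q,r=100]: 00111001  (ones: 4)
  rows 40-47 [p,q,r=101]: 10011100  (ones: 4)
  rows 48-55 [p,q,r=110]: 00111001  (ones: 4)
  rows 56-63 [p,q,r=111]: 00110110  (ones: 4)
Disagreements = 2+4+2+4+4+4+4+4 = 28

28


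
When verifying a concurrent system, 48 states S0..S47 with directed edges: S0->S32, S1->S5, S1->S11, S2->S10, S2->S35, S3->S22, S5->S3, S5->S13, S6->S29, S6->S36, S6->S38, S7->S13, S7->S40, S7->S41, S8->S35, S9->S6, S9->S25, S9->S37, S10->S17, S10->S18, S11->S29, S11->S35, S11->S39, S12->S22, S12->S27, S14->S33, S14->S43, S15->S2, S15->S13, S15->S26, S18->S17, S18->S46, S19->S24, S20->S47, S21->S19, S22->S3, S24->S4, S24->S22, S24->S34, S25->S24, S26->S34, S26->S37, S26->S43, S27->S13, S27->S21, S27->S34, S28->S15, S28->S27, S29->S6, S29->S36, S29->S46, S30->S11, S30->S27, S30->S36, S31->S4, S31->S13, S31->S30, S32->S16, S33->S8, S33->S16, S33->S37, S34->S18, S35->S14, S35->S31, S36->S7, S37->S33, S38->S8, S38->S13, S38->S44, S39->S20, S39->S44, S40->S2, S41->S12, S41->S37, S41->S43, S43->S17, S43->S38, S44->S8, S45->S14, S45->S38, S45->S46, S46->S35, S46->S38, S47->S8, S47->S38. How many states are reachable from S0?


BFS from S0:
  layer 0: {S0}
  layer 1: {S32}
  layer 2: {S16}
Reachable set: {S0, S16, S32}
Count = 3

3


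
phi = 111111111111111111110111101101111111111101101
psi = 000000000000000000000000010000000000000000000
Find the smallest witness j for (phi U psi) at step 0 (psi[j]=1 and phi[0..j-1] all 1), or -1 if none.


(phi U psi) at 0: need smallest j with psi[j]=1 and phi[i]=1 for all i in [0,j).
Scan from step 0:
  step 0: phi=1, psi=0 -> continue
  step 1: phi=1, psi=0 -> continue
  step 2: phi=1, psi=0 -> continue
  step 3: phi=1, psi=0 -> continue
  step 20: phi=0 -> phi-prefix broken from here
  step 25: psi=1 but phi already failed -> not a witness
  end of trace: no witness -> -1
Witness step = -1

-1


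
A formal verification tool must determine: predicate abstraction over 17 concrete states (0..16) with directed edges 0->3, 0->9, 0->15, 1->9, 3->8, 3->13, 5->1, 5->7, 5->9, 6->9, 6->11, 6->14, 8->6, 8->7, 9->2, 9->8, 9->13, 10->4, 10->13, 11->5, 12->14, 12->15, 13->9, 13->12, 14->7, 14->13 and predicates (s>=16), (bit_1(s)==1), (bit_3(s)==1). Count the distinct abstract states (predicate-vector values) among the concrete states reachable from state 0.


BFS from 0:
Concrete reachable: {0, 1, 2, 3, 5, 6, 7, 8, 9, 11, 12, 13, 14, 15}
Abstract via predicates (s>=16), (bit_1(s)==1), (bit_3(s)==1):
  (0,0,0) <- {0, 1, 5}
  (0,0,1) <- {8, 9, 12, 13}
  (0,1,0) <- {2, 3, 6, 7}
  (0,1,1) <- {11, 14, 15}
Distinct abstract states = 4

4


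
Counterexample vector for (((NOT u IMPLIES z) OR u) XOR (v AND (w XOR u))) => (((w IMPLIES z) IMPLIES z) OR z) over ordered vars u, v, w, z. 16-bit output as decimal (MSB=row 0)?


F1 = (((NOT u IMPLIES z) OR u) XOR (v AND (w XOR u)))
F2 = (((w IMPLIES z) IMPLIES z) OR z)
Counterexample to F1=>F2 is where F1=1 and F2=0.
Evaluate each row (bits = u,v,w,z, MSB first):
  row 0 [0000]: F1=0 F2=0 -> F1&~F2 -> 0
  row 1 [0001]: F1=1 F2=1 -> F1&~F2 -> 0
  row 2 [0010]: F1=0 F2=1 -> F1&~F2 -> 0
  row 3 [0011]: F1=1 F2=1 -> F1&~F2 -> 0
  row 4 [0100]: F1=0 F2=0 -> F1&~F2 -> 0
  row 5 [0101]: F1=1 F2=1 -> F1&~F2 -> 0
  row 6 [0110]: F1=1 F2=1 -> F1&~F2 -> 0
  row 7 [0111]: F1=0 F2=1 -> F1&~F2 -> 0
  row 8 [1000]: F1=1 F2=0 -> F1&~F2 -> 1
  row 9 [1001]: F1=1 F2=1 -> F1&~F2 -> 0
  row 10 [1010]: F1=1 F2=1 -> F1&~F2 -> 0
  row 11 [1011]: F1=1 F2=1 -> F1&~F2 -> 0
  row 12 [1100]: F1=0 F2=0 -> F1&~F2 -> 0
  row 13 [1101]: F1=0 F2=1 -> F1&~F2 -> 0
  row 14 [1110]: F1=1 F2=1 -> F1&~F2 -> 0
  row 15 [1111]: F1=1 F2=1 -> F1&~F2 -> 0
Full result column, 4 rows per line (u,v fixed per line; w,z runs 00..11 left to right):
  rows 0-3 [u,v=00]: 0000  = hex 0
  rows 4-7 [u,v=01]: 0000  = hex 0
  rows 8-11 [u,v=10]: 1000  = hex 8
  rows 12-15 [u,v=11]: 0000  = hex 0
Counterexample vector (row 0 .. row 15) = 0000000010000000
Output column grouped in 4s = 0000 0000 1000 0000 = 0x0080
Convert to decimal digit by digit (value = value*16 + digit):
  0 -> 0
  0*16 + 0 = 0
  0*16 + 8 = 8
  8*16 + 0 = 128
Decimal = 128

128


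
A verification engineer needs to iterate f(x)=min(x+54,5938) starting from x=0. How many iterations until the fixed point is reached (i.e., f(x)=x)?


Step 1: x=0, cap=5938, increment=54
Step 2: x grows by 54 each step until capped at 5938; fixed point is x=5938
Step 3: iterations = ceil(5938/54) = 110

110


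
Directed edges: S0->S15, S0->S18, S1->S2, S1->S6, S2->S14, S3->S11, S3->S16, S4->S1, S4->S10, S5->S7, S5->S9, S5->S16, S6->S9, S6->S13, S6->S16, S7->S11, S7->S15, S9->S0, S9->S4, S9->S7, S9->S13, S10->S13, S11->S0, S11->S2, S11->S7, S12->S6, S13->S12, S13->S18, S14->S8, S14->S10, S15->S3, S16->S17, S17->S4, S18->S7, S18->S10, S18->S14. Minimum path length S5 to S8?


BFS layer-by-layer from S5:
  dist 0: {S5}
  dist 1: {S7, S9, S16}
  dist 2: {S0, S4, S11, S13, S15, S17}
  dist 3: {S1, S2, S3, S10, S12, S18}
  dist 4: {S6, S14}
  dist 5: {S8}
  -> S8 reached at distance 5
Shortest path length = 5

5


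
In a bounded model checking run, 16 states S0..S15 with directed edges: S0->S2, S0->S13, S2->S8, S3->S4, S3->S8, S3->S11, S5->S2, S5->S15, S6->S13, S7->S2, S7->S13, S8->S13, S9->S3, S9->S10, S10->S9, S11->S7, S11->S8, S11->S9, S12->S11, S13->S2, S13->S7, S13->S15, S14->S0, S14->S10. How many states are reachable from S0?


BFS from S0:
  layer 0: {S0}
  layer 1: {S2, S13}
  layer 2: {S7, S8, S15}
Reachable set: {S0, S2, S7, S8, S13, S15}
Count = 6

6


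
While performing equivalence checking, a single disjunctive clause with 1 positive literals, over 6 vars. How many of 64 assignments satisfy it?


Step 1: Total=2^6=64
Step 2: Unsat when all 1 false: 2^5=32
Step 3: Sat=64-32=32

32


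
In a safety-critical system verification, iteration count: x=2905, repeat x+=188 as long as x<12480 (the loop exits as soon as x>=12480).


Step 1: x goes from 2905 toward 12480 by 188; the body runs while x<12480, so iterations = ceil((bound-start)/step)
Step 2: Distance=9575
Step 3: ceil(9575/188)=51

51


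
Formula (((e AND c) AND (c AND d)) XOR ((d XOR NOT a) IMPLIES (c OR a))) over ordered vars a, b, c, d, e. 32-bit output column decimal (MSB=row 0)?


Formula: (((e AND c) AND (c AND d)) XOR ((d XOR NOT a) IMPLIES (c OR a))) over a, b, c, d, e (32 rows)
Evaluate each row (bits = a,b,c,d,e, MSB first):
  row 0 [00000]: (((0 AND 0) AND (0 AND 0)) XOR ((0 XOR NOT 0) IMPLIES (0 OR 0))) -> 0
  row 1 [00001]: (((1 AND 0) AND (0 AND 0)) XOR ((0 XOR NOT 0) IMPLIES (0 OR 0))) -> 0
  row 2 [00010]: (((0 AND 0) AND (0 AND 1)) XOR ((1 XOR NOT 0) IMPLIES (0 OR 0))) -> 1
  row 3 [00011]: (((1 AND 0) AND (0 AND 1)) XOR ((1 XOR NOT 0) IMPLIES (0 OR 0))) -> 1
  row 4 [00100]: (((0 AND 1) AND (1 AND 0)) XOR ((0 XOR NOT 0) IMPLIES (1 OR 0))) -> 1
  row 5 [00101]: (((1 AND 1) AND (1 AND 0)) XOR ((0 XOR NOT 0) IMPLIES (1 OR 0))) -> 1
  row 6 [00110]: (((0 AND 1) AND (1 AND 1)) XOR ((1 XOR NOT 0) IMPLIES (1 OR 0))) -> 1
  row 7 [00111]: (((1 AND 1) AND (1 AND 1)) XOR ((1 XOR NOT 0) IMPLIES (1 OR 0))) -> 0
  row 8 [01000]: (((0 AND 0) AND (0 AND 0)) XOR ((0 XOR NOT 0) IMPLIES (0 OR 0))) -> 0
  row 9 [01001]: (((1 AND 0) AND (0 AND 0)) XOR ((0 XOR NOT 0) IMPLIES (0 OR 0))) -> 0
  row 10 [01010]: (((0 AND 0) AND (0 AND 1)) XOR ((1 XOR NOT 0) IMPLIES (0 OR 0))) -> 1
  row 11 [01011]: (((1 AND 0) AND (0 AND 1)) XOR ((1 XOR NOT 0) IMPLIES (0 OR 0))) -> 1
  row 12 [01100]: (((0 AND 1) AND (1 AND 0)) XOR ((0 XOR NOT 0) IMPLIES (1 OR 0))) -> 1
  row 13 [01101]: (((1 AND 1) AND (1 AND 0)) XOR ((0 XOR NOT 0) IMPLIES (1 OR 0))) -> 1
  row 14 [01110]: (((0 AND 1) AND (1 AND 1)) XOR ((1 XOR NOT 0) IMPLIES (1 OR 0))) -> 1
  row 15 [01111]: (((1 AND 1) AND (1 AND 1)) XOR ((1 XOR NOT 0) IMPLIES (1 OR 0))) -> 0
  row 16 [10000]: (((0 AND 0) AND (0 AND 0)) XOR ((0 XOR NOT 1) IMPLIES (0 OR 1))) -> 1
  row 17 [10001]: (((1 AND 0) AND (0 AND 0)) XOR ((0 XOR NOT 1) IMPLIES (0 OR 1))) -> 1
  row 18 [10010]: (((0 AND 0) AND (0 AND 1)) XOR ((1 XOR NOT 1) IMPLIES (0 OR 1))) -> 1
  row 19 [10011]: (((1 AND 0) AND (0 AND 1)) XOR ((1 XOR NOT 1) IMPLIES (0 OR 1))) -> 1
  row 20 [10100]: (((0 AND 1) AND (1 AND 0)) XOR ((0 XOR NOT 1) IMPLIES (1 OR 1))) -> 1
  row 21 [10101]: (((1 AND 1) AND (1 AND 0)) XOR ((0 XOR NOT 1) IMPLIES (1 OR 1))) -> 1
  row 22 [10110]: (((0 AND 1) AND (1 AND 1)) XOR ((1 XOR NOT 1) IMPLIES (1 OR 1))) -> 1
  row 23 [10111]: (((1 AND 1) AND (1 AND 1)) XOR ((1 XOR NOT 1) IMPLIES (1 OR 1))) -> 0
  row 24 [11000]: (((0 AND 0) AND (0 AND 0)) XOR ((0 XOR NOT 1) IMPLIES (0 OR 1))) -> 1
  row 25 [11001]: (((1 AND 0) AND (0 AND 0)) XOR ((0 XOR NOT 1) IMPLIES (0 OR 1))) -> 1
  row 26 [11010]: (((0 AND 0) AND (0 AND 1)) XOR ((1 XOR NOT 1) IMPLIES (0 OR 1))) -> 1
  row 27 [11011]: (((1 AND 0) AND (0 AND 1)) XOR ((1 XOR NOT 1) IMPLIES (0 OR 1))) -> 1
  row 28 [11100]: (((0 AND 1) AND (1 AND 0)) XOR ((0 XOR NOT 1) IMPLIES (1 OR 1))) -> 1
  row 29 [11101]: (((1 AND 1) AND (1 AND 0)) XOR ((0 XOR NOT 1) IMPLIES (1 OR 1))) -> 1
  row 30 [11110]: (((0 AND 1) AND (1 AND 1)) XOR ((1 XOR NOT 1) IMPLIES (1 OR 1))) -> 1
  row 31 [11111]: (((1 AND 1) AND (1 AND 1)) XOR ((1 XOR NOT 1) IMPLIES (1 OR 1))) -> 0
Full result column, 4 rows per line (a,b,c fixed per line; d,e runs 00..11 left to right):
  rows 0-3 [a,b,c=000]: 0011  = hex 3
  rows 4-7 [a,b,c=001]: 1110  = hex E
  rows 8-11 [a,b,c=010]: 0011  = hex 3
  rows 12-15 [a,b,c=011]: 1110  = hex E
  rows 16-19 [a,b,c=100]: 1111  = hex F
  rows 20-23 [a,b,c=101]: 1110  = hex E
  rows 24-27 [a,b,c=110]: 1111  = hex F
  rows 28-31 [a,b,c=111]: 1110  = hex E
Output column (row 0 .. row 31) = 00111110001111101111111011111110
Output column grouped in 4s = 0011 1110 0011 1110 1111 1110 1111 1110 = 0x3E3EFEFE
Convert to decimal digit by digit (value = value*16 + digit):
  3 -> 3
  3*16 + 14 (E) = 62
  62*16 + 3 = 995
  995*16 + 14 (E) = 15934
  15934*16 + 15 (F) = 254959
  254959*16 + 14 (E) = 4079358
  4079358*16 + 15 (F) = 65269743
  65269743*16 + 14 (E) = 1044315902
Decimal = 1044315902

1044315902


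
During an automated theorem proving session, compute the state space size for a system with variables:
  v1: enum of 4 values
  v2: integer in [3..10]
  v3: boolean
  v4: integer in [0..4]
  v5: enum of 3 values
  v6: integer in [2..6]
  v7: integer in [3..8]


State space = product of domain sizes of all variables.
Domain sizes:
  v1 (enum of 4 values): 4
  v2 (integer in [3..10]): 8
  v3 (boolean): 2
  v4 (integer in [0..4]): 5
  v5 (enum of 3 values): 3
  v6 (integer in [2..6]): 5
  v7 (integer in [3..8]): 6
Product = 4 * 8 * 2 * 5 * 3 * 5 * 6 = 28800

28800


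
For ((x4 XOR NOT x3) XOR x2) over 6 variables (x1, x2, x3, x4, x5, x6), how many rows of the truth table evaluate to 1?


Formula: ((x4 XOR NOT x3) XOR x2) over 6 vars (64 rows)
Evaluate each row (x1, x2, x3, x4, x5, x6 as bits, MSB first):
  row 0 [000000]: ((0 XOR NOT 0) XOR 0) -> 1
  row 1 [000001]: ((0 XOR NOT 0) XOR 0) -> 1
  row 2 [000010]: ((0 XOR NOT 0) XOR 0) -> 1
  row 3 [000011]: ((0 XOR NOT 0) XOR 0) -> 1
  row 4 [000100]: ((1 XOR NOT 0) XOR 0) -> 0
  (every remaining row is evaluated the same way; all 64 results are listed next)
Full result column, 8 rows per line (x1,x2,x3 fixed per line; x4,x5,x6 runs 000..111 left to right):
  rows 0-7 [x1,x2,x3=000]: 11110000  (ones: 4)
  rows 8-15 [x1,x2,x3=001]: 00001111  (ones: 4)
  rows 16-23 [x1,x2,x3=010]: 00001111  (ones: 4)
  rows 24-31 [x1,x2,x3=011]: 11110000  (ones: 4)
  rows 32-39 [x1,x2,x3=100]: 11110000  (ones: 4)
  rows 40-47 [x1,x2,x3=101]: 00001111  (ones: 4)
  rows 48-55 [x1,x2,x3=110]: 00001111  (ones: 4)
  rows 56-63 [x1,x2,x3=111]: 11110000  (ones: 4)
Count of 1-rows = 4+4+4+4+4+4+4+4 = 32

32


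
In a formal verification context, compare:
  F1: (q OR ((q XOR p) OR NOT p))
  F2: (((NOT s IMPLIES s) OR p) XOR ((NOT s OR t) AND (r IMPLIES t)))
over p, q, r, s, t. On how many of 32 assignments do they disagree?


F1 = (q OR ((q XOR p) OR NOT p))
F2 = (((NOT s IMPLIES s) OR p) XOR ((NOT s OR t) AND (r IMPLIES t)))
Evaluate both on each of 32 rows (bits = p,q,r,s,t):
  row 0 [00000]: F1=1 F2=1 -> 0
  row 1 [00001]: F1=1 F2=1 -> 0
  row 2 [00010]: F1=1 F2=1 -> 0
  row 3 [00011]: F1=1 F2=0 (differ) -> 1
  row 4 [00100]: F1=1 F2=0 (differ) -> 1
  row 5 [00101]: F1=1 F2=1 -> 0
  row 6 [00110]: F1=1 F2=1 -> 0
  row 7 [00111]: F1=1 F2=0 (differ) -> 1
  row 8 [01000]: F1=1 F2=1 -> 0
  row 9 [01001]: F1=1 F2=1 -> 0
  row 10 [01010]: F1=1 F2=1 -> 0
  row 11 [01011]: F1=1 F2=0 (differ) -> 1
  row 12 [01100]: F1=1 F2=0 (differ) -> 1
  row 13 [01101]: F1=1 F2=1 -> 0
  row 14 [01110]: F1=1 F2=1 -> 0
  row 15 [01111]: F1=1 F2=0 (differ) -> 1
  row 16 [10000]: F1=1 F2=0 (differ) -> 1
  row 17 [10001]: F1=1 F2=0 (differ) -> 1
  row 18 [10010]: F1=1 F2=1 -> 0
  row 19 [10011]: F1=1 F2=0 (differ) -> 1
  row 20 [10100]: F1=1 F2=1 -> 0
  row 21 [10101]: F1=1 F2=0 (differ) -> 1
  row 22 [10110]: F1=1 F2=1 -> 0
  row 23 [10111]: F1=1 F2=0 (differ) -> 1
  row 24 [11000]: F1=1 F2=0 (differ) -> 1
  row 25 [11001]: F1=1 F2=0 (differ) -> 1
  row 26 [11010]: F1=1 F2=1 -> 0
  row 27 [11011]: F1=1 F2=0 (differ) -> 1
  row 28 [11100]: F1=1 F2=1 -> 0
  row 29 [11101]: F1=1 F2=0 (differ) -> 1
  row 30 [11110]: F1=1 F2=1 -> 0
  row 31 [11111]: F1=1 F2=0 (differ) -> 1
Full result column, 8 rows per line (p,q fixed per line; r,s,t runs 000..111 left to right):
  rows 0-7 [p,q=00]: 00011001  (ones: 3)
  rows 8-15 [p,q=01]: 00011001  (ones: 3)
  rows 16-23 [p,q=10]: 11010101  (ones: 5)
  rows 24-31 [p,q=11]: 11010101  (ones: 5)
Disagreements = 3+3+5+5 = 16

16


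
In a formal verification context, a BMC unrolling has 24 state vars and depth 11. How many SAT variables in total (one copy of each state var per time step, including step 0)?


BMC unrolls to depth k, creating one copy of each state var for steps 0..k.
Step count = 11 + 1 = 12 (steps 0 through 11)
Vars per step = 24
Total = 24 * 12 = 288

288


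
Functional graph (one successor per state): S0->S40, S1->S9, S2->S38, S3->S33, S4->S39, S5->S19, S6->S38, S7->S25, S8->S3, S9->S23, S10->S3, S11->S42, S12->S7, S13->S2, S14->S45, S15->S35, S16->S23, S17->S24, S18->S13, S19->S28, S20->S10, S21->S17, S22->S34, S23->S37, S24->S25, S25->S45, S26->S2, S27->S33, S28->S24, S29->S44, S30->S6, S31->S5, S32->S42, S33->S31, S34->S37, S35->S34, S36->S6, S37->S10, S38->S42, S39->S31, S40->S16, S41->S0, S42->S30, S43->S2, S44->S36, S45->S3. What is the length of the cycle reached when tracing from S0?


Trace from S0 until a state repeats:
  S0 -> S40 -> S16 -> S23 -> S37 -> S10 -> S3 -> S33 -> S31 -> S5 -> S19 -> S28 -> S24 -> S25 -> S45 -> S3
S3 first seen at step 6, revisited at step 15.
Cycle length = 15 - 6 = 9

9


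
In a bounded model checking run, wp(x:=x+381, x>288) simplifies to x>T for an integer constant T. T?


Formula: wp(x:=E, P) = P[E/x] (substitute E for x in postcondition)
Step 1: Postcondition: x>288
Step 2: Substitute x+381 for x: x+381>288
Step 3: Solve for x: x > 288-381 = -93

-93


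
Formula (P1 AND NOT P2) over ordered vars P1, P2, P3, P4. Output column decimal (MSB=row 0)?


Formula: (P1 AND NOT P2) over P1, P2, P3, P4 (16 rows)
Evaluate each row (bits = P1,P2,P3,P4, MSB first):
  row 0 [0000]: (0 AND NOT 0) -> 0
  row 1 [0001]: (0 AND NOT 0) -> 0
  row 2 [0010]: (0 AND NOT 0) -> 0
  row 3 [0011]: (0 AND NOT 0) -> 0
  row 4 [0100]: (0 AND NOT 1) -> 0
  row 5 [0101]: (0 AND NOT 1) -> 0
  row 6 [0110]: (0 AND NOT 1) -> 0
  row 7 [0111]: (0 AND NOT 1) -> 0
  row 8 [1000]: (1 AND NOT 0) -> 1
  row 9 [1001]: (1 AND NOT 0) -> 1
  row 10 [1010]: (1 AND NOT 0) -> 1
  row 11 [1011]: (1 AND NOT 0) -> 1
  row 12 [1100]: (1 AND NOT 1) -> 0
  row 13 [1101]: (1 AND NOT 1) -> 0
  row 14 [1110]: (1 AND NOT 1) -> 0
  row 15 [1111]: (1 AND NOT 1) -> 0
Full result column, 4 rows per line (P1,P2 fixed per line; P3,P4 runs 00..11 left to right):
  rows 0-3 [P1,P2=00]: 0000  = hex 0
  rows 4-7 [P1,P2=01]: 0000  = hex 0
  rows 8-11 [P1,P2=10]: 1111  = hex F
  rows 12-15 [P1,P2=11]: 0000  = hex 0
Output column (row 0 .. row 15) = 0000000011110000
Output column grouped in 4s = 0000 0000 1111 0000 = 0x00F0
Convert to decimal digit by digit (value = value*16 + digit):
  0 -> 0
  0*16 + 0 = 0
  0*16 + 15 (F) = 15
  15*16 + 0 = 240
Decimal = 240

240


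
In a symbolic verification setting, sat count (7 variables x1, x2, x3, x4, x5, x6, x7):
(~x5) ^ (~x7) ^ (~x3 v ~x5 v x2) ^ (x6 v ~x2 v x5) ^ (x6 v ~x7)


CNF with 5 clauses over 7 vars (128 assignments).
An assignment satisfies CNF iff every clause has >=1 true literal.
Check each row (bits = x1,x2,x3,x4,x5,x6,x7; clause T/F shown):
  row 0 [0000000]: clauses=TTTTT -> 1
  row 1 [0000001]: clauses=TFTTF -> 0
  row 2 [0000010]: clauses=TTTTT -> 1
  row 3 [0000011]: clauses=TFTTT -> 0
  row 4 [0000100]: clauses=FTTTT -> 0
  (every remaining row is evaluated the same way; all 128 results are listed next)
Full result column, 8 rows per line (x1,x2,x3,x4 fixed per line; x5,x6,x7 runs 000..111 left to right):
  rows 0-7 [x1,x2,x3,x4=0000]: 10100000  (ones: 2)
  rows 8-15 [x1,x2,x3,x4=0001]: 10100000  (ones: 2)
  rows 16-23 [x1,x2,x3,x4=0010]: 10100000  (ones: 2)
  rows 24-31 [x1,x2,x3,x4=0011]: 10100000  (ones: 2)
  rows 32-39 [x1,x2,x3,x4=0100]: 00100000  (ones: 1)
  rows 40-47 [x1,x2,x3,x4=0101]: 00100000  (ones: 1)
  rows 48-55 [x1,x2,x3,x4=0110]: 00100000  (ones: 1)
  rows 56-63 [x1,x2,x3,x4=0111]: 00100000  (ones: 1)
  rows 64-71 [x1,x2,x3,x4=1000]: 10100000  (ones: 2)
  rows 72-79 [x1,x2,x3,x4=1001]: 10100000  (ones: 2)
  rows 80-87 [x1,x2,x3,x4=1010]: 10100000  (ones: 2)
  rows 88-95 [x1,x2,x3,x4=1011]: 10100000  (ones: 2)
  rows 96-103 [x1,x2,x3,x4=1100]: 00100000  (ones: 1)
  rows 104-111 [x1,x2,x3,x4=1101]: 00100000  (ones: 1)
  rows 112-119 [x1,x2,x3,x4=1110]: 00100000  (ones: 1)
  rows 120-127 [x1,x2,x3,x4=1111]: 00100000  (ones: 1)
Satisfying assignments = 2+2+2+2+1+1+1+1+2+2+2+2+1+1+1+1 = 24

24


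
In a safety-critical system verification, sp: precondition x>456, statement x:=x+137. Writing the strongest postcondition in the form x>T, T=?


Formula: sp(P, x:=E) = exists old_x. (x = E[old_x/x]) AND P[old_x/x] (old_x is the value of x before the assignment; eliminate old_x by solving x = E[old_x/x] for old_x)
Step 1: Precondition P: x>456, i.e. old_x > 456
Step 2: Assignment gives x = old_x + 137, so old_x = x - 137
Step 3: Substitute into P: x - 137 > 456
Step 4: Simplify: x > 456+137 = 593

593


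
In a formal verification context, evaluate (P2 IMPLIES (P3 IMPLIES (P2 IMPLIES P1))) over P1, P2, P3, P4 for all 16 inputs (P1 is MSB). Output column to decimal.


Formula: (P2 IMPLIES (P3 IMPLIES (P2 IMPLIES P1))) over P1, P2, P3, P4 (16 rows)
Evaluate each row (bits = P1,P2,P3,P4, MSB first):
  row 0 [0000]: (0 IMPLIES (0 IMPLIES (0 IMPLIES 0))) -> 1
  row 1 [0001]: (0 IMPLIES (0 IMPLIES (0 IMPLIES 0))) -> 1
  row 2 [0010]: (0 IMPLIES (1 IMPLIES (0 IMPLIES 0))) -> 1
  row 3 [0011]: (0 IMPLIES (1 IMPLIES (0 IMPLIES 0))) -> 1
  row 4 [0100]: (1 IMPLIES (0 IMPLIES (1 IMPLIES 0))) -> 1
  row 5 [0101]: (1 IMPLIES (0 IMPLIES (1 IMPLIES 0))) -> 1
  row 6 [0110]: (1 IMPLIES (1 IMPLIES (1 IMPLIES 0))) -> 0
  row 7 [0111]: (1 IMPLIES (1 IMPLIES (1 IMPLIES 0))) -> 0
  row 8 [1000]: (0 IMPLIES (0 IMPLIES (0 IMPLIES 1))) -> 1
  row 9 [1001]: (0 IMPLIES (0 IMPLIES (0 IMPLIES 1))) -> 1
  row 10 [1010]: (0 IMPLIES (1 IMPLIES (0 IMPLIES 1))) -> 1
  row 11 [1011]: (0 IMPLIES (1 IMPLIES (0 IMPLIES 1))) -> 1
  row 12 [1100]: (1 IMPLIES (0 IMPLIES (1 IMPLIES 1))) -> 1
  row 13 [1101]: (1 IMPLIES (0 IMPLIES (1 IMPLIES 1))) -> 1
  row 14 [1110]: (1 IMPLIES (1 IMPLIES (1 IMPLIES 1))) -> 1
  row 15 [1111]: (1 IMPLIES (1 IMPLIES (1 IMPLIES 1))) -> 1
Full result column, 4 rows per line (P1,P2 fixed per line; P3,P4 runs 00..11 left to right):
  rows 0-3 [P1,P2=00]: 1111  = hex F
  rows 4-7 [P1,P2=01]: 1100  = hex C
  rows 8-11 [P1,P2=10]: 1111  = hex F
  rows 12-15 [P1,P2=11]: 1111  = hex F
Output column (row 0 .. row 15) = 1111110011111111
Output column grouped in 4s = 1111 1100 1111 1111 = 0xFCFF
Convert to decimal digit by digit (value = value*16 + digit):
  F -> 15
  15*16 + 12 (C) = 252
  252*16 + 15 (F) = 4047
  4047*16 + 15 (F) = 64767
Decimal = 64767

64767


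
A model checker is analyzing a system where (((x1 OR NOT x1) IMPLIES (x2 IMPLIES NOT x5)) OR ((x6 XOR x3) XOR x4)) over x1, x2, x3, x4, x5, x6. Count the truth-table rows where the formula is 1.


Formula: (((x1 OR NOT x1) IMPLIES (x2 IMPLIES NOT x5)) OR ((x6 XOR x3) XOR x4)) over 6 vars (64 rows)
Evaluate each row (x1, x2, x3, x4, x5, x6 as bits, MSB first):
  row 0 [000000]: (((0 OR NOT 0) IMPLIES (0 IMPLIES NOT 0)) OR ((0 XOR 0) XOR 0)) -> 1
  row 1 [000001]: (((0 OR NOT 0) IMPLIES (0 IMPLIES NOT 0)) OR ((1 XOR 0) XOR 0)) -> 1
  row 2 [000010]: (((0 OR NOT 0) IMPLIES (0 IMPLIES NOT 1)) OR ((0 XOR 0) XOR 0)) -> 1
  row 3 [000011]: (((0 OR NOT 0) IMPLIES (0 IMPLIES NOT 1)) OR ((1 XOR 0) XOR 0)) -> 1
  row 4 [000100]: (((0 OR NOT 0) IMPLIES (0 IMPLIES NOT 0)) OR ((0 XOR 0) XOR 1)) -> 1
  (every remaining row is evaluated the same way; all 64 results are listed next)
Full result column, 8 rows per line (x1,x2,x3 fixed per line; x4,x5,x6 runs 000..111 left to right):
  rows 0-7 [x1,x2,x3=000]: 11111111  (ones: 8)
  rows 8-15 [x1,x2,x3=001]: 11111111  (ones: 8)
  rows 16-23 [x1,x2,x3=010]: 11011110  (ones: 6)
  rows 24-31 [x1,x2,x3=011]: 11101101  (ones: 6)
  rows 32-39 [x1,x2,x3=100]: 11111111  (ones: 8)
  rows 40-47 [x1,x2,x3=101]: 11111111  (ones: 8)
  rows 48-55 [x1,x2,x3=110]: 11011110  (ones: 6)
  rows 56-63 [x1,x2,x3=111]: 11101101  (ones: 6)
Count of 1-rows = 8+8+6+6+8+8+6+6 = 56

56
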